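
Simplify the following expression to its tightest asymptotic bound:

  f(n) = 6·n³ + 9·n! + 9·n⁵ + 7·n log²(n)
Θ(n!)

Order the terms by growth rate: 7·n log²(n) ≺ 6·n³ ≺ 9·n⁵ ≺ 9·n!.
The fastest-growing term 9·n! dominates as n → ∞; dropping its constant factor gives Θ(n!).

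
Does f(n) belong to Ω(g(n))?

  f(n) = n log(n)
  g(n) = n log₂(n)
True

f(n) = n log(n) and g(n) = n log₂(n) are both O(n log n).
Big-Ω permits equal growth rates (f ≥ c·g for some c > 0), so f(n) = Ω(g(n)) is true.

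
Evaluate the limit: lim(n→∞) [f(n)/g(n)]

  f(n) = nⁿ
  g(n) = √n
∞

Since nⁿ (O(nⁿ)) grows faster than √n (O(√n)),
the ratio f(n)/g(n) → ∞ as n → ∞.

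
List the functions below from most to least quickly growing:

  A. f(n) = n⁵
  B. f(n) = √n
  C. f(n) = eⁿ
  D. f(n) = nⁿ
D > C > A > B

Comparing growth rates:
D = nⁿ is O(nⁿ)
C = eⁿ is O(eⁿ)
A = n⁵ is O(n⁵)
B = √n is O(√n)

Therefore, the order from fastest to slowest is: D > C > A > B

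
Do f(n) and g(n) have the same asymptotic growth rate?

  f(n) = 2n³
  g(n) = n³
True

f(n) = 2n³ and g(n) = n³ are both O(n³).
Since they have the same asymptotic growth rate, f(n) = Θ(g(n)) is true.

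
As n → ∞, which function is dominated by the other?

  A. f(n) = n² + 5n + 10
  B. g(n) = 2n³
A

f(n) = n² + 5n + 10 is O(n²), while g(n) = 2n³ is O(n³).
Since O(n²) grows slower than O(n³), f(n) is dominated.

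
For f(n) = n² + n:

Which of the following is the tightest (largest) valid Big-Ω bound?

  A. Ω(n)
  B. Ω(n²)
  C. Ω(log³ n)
B

f(n) = n² + n is Ω(n²).
All listed options are valid Big-Ω bounds (lower bounds),
but Ω(n²) is the tightest (largest valid bound).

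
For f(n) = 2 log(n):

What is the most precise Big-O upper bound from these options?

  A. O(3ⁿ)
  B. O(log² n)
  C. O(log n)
C

f(n) = 2 log(n) is O(log n).
All listed options are valid Big-O bounds (upper bounds),
but O(log n) is the tightest (smallest valid bound).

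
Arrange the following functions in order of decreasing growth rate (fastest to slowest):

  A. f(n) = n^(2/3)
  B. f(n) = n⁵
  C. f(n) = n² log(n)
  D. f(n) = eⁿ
D > B > C > A

Comparing growth rates:
D = eⁿ is O(eⁿ)
B = n⁵ is O(n⁵)
C = n² log(n) is O(n² log n)
A = n^(2/3) is O(n^(2/3))

Therefore, the order from fastest to slowest is: D > B > C > A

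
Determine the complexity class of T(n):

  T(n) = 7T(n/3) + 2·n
Θ(n^log₃(7))

Master Theorem: a = 7, b = 3, f(n) = 2·n.
Compute the critical exponent d = log₃(7) = 1.771.
Compare f(n) = Θ(n) against n^d:
  k = 1 < d = 1.771, so f(n) = O(n^(d-ε)) — Case 1.
  The recursion cost dominates: T(n) = Θ(n^d) = Θ(n^log₃(7)).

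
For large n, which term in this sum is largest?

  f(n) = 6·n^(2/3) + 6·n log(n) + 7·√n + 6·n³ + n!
n!

Looking at each term:
  - 6·n^(2/3) is O(n^(2/3))
  - 6·n log(n) is O(n log n)
  - 7·√n is O(√n)
  - 6·n³ is O(n³)
  - n! is O(n!)

The term n! (O(n!)) grows fastest and dominates all others.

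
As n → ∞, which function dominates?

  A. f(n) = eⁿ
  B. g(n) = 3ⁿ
B

f(n) = eⁿ is O(eⁿ), while g(n) = 3ⁿ is O(3ⁿ).
Since O(3ⁿ) grows faster than O(eⁿ), g(n) dominates.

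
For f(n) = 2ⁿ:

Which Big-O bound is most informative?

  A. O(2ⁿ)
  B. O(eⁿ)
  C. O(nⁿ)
A

f(n) = 2ⁿ is O(2ⁿ).
All listed options are valid Big-O bounds (upper bounds),
but O(2ⁿ) is the tightest (smallest valid bound).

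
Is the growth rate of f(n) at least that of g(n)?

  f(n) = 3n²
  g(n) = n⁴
False

f(n) = 3n² is O(n²), and g(n) = n⁴ is O(n⁴).
Since O(n²) grows slower than O(n⁴), f(n) = Ω(g(n)) is false.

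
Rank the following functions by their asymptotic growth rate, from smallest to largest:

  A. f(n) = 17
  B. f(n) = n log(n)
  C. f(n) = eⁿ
A < B < C

Comparing growth rates:
A = 17 is O(1)
B = n log(n) is O(n log n)
C = eⁿ is O(eⁿ)

Therefore, the order from slowest to fastest is: A < B < C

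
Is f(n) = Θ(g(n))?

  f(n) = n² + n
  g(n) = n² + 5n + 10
True

f(n) = n² + n and g(n) = n² + 5n + 10 are both O(n²).
Since they have the same asymptotic growth rate, f(n) = Θ(g(n)) is true.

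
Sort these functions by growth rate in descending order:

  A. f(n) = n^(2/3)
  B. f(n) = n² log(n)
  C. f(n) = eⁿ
C > B > A

Comparing growth rates:
C = eⁿ is O(eⁿ)
B = n² log(n) is O(n² log n)
A = n^(2/3) is O(n^(2/3))

Therefore, the order from fastest to slowest is: C > B > A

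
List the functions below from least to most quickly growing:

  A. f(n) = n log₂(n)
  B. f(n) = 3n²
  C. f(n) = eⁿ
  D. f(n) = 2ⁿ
A < B < D < C

Comparing growth rates:
A = n log₂(n) is O(n log n)
B = 3n² is O(n²)
D = 2ⁿ is O(2ⁿ)
C = eⁿ is O(eⁿ)

Therefore, the order from slowest to fastest is: A < B < D < C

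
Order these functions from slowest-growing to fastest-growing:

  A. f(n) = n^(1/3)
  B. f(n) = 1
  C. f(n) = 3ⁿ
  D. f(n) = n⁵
B < A < D < C

Comparing growth rates:
B = 1 is O(1)
A = n^(1/3) is O(n^(1/3))
D = n⁵ is O(n⁵)
C = 3ⁿ is O(3ⁿ)

Therefore, the order from slowest to fastest is: B < A < D < C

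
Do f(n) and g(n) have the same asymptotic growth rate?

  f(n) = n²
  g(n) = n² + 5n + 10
True

f(n) = n² and g(n) = n² + 5n + 10 are both O(n²).
Since they have the same asymptotic growth rate, f(n) = Θ(g(n)) is true.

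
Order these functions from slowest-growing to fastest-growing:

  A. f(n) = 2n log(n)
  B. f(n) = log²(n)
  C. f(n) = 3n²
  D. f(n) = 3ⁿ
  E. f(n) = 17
E < B < A < C < D

Comparing growth rates:
E = 17 is O(1)
B = log²(n) is O(log² n)
A = 2n log(n) is O(n log n)
C = 3n² is O(n²)
D = 3ⁿ is O(3ⁿ)

Therefore, the order from slowest to fastest is: E < B < A < C < D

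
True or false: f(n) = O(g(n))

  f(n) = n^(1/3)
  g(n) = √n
True

f(n) = n^(1/3) is O(n^(1/3)), and g(n) = √n is O(√n).
Since O(n^(1/3)) ⊆ O(√n) (f grows no faster than g), f(n) = O(g(n)) is true.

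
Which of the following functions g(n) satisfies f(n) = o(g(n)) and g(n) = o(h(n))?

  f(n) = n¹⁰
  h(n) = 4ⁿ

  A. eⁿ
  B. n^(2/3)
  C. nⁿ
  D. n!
A

We need g(n) with n¹⁰ = o(g(n)) and g(n) = o(4ⁿ), i.e. O(n¹⁰) ≺ g ≺ O(4ⁿ).
Check each option:
  A. eⁿ — O(eⁿ) is strictly between O(n¹⁰) and O(4ⁿ) ✓
  B. n^(2/3) — O(n^(2/3)) does not grow strictly faster than f(n)
  C. nⁿ — O(nⁿ) does not grow strictly slower than h(n)
  D. n! — O(n!) does not grow strictly slower than h(n)

Only option A (eⁿ) lies strictly between.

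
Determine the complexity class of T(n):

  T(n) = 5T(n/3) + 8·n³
Θ(n³)

Master Theorem: a = 5, b = 3, f(n) = 8·n³.
Compute the critical exponent d = log₃(5) = 1.465.
Compare f(n) = Θ(n³) against n^d:
  k = 3 > d = 1.465, so f(n) = Ω(n^(d+ε)) — Case 3.
  Regularity: a·(n/b)^3/n^3 = a/b^3 = 5/27 < 1 ✓.
  The top-level work dominates: T(n) = Θ(f(n)) = Θ(n³).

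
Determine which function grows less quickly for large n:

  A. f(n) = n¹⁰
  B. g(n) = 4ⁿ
A

f(n) = n¹⁰ is O(n¹⁰), while g(n) = 4ⁿ is O(4ⁿ).
Since O(n¹⁰) grows slower than O(4ⁿ), f(n) is dominated.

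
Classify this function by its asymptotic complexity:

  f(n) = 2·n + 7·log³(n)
O(n)

The dominant term in 2·n + 7·log³(n) is 2·n, which is Θ(n).
Lower-order terms (7·log³(n)) are asymptotically negligible.
Constants are absorbed, so the tightest bound is O(n).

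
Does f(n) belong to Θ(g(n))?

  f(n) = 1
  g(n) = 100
True

f(n) = 1 and g(n) = 100 are both O(1).
Since they have the same asymptotic growth rate, f(n) = Θ(g(n)) is true.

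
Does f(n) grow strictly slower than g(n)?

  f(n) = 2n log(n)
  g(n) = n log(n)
False

f(n) = 2n log(n) is O(n log n), and g(n) = n log(n) is O(n log n).
Since they have the same growth rate, f(n) = o(g(n)) is false.
(f = o(g) requires f to grow strictly slower, not equal.)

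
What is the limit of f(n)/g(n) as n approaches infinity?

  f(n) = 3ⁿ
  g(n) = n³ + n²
∞

Since 3ⁿ (O(3ⁿ)) grows faster than n³ + n² (O(n³)),
the ratio f(n)/g(n) → ∞ as n → ∞.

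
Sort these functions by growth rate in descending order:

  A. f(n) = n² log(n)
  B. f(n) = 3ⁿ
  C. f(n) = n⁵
B > C > A

Comparing growth rates:
B = 3ⁿ is O(3ⁿ)
C = n⁵ is O(n⁵)
A = n² log(n) is O(n² log n)

Therefore, the order from fastest to slowest is: B > C > A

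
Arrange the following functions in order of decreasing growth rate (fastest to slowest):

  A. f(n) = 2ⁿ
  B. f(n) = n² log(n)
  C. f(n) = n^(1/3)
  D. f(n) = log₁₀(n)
A > B > C > D

Comparing growth rates:
A = 2ⁿ is O(2ⁿ)
B = n² log(n) is O(n² log n)
C = n^(1/3) is O(n^(1/3))
D = log₁₀(n) is O(log n)

Therefore, the order from fastest to slowest is: A > B > C > D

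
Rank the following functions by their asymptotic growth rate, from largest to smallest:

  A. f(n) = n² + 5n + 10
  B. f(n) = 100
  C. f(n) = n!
C > A > B

Comparing growth rates:
C = n! is O(n!)
A = n² + 5n + 10 is O(n²)
B = 100 is O(1)

Therefore, the order from fastest to slowest is: C > A > B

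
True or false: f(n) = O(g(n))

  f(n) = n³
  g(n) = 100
False

f(n) = n³ is O(n³), and g(n) = 100 is O(1).
Since O(n³) grows faster than O(1), f(n) = O(g(n)) is false.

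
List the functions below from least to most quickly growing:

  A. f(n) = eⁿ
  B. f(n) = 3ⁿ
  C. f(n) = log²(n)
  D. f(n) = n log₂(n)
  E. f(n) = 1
E < C < D < A < B

Comparing growth rates:
E = 1 is O(1)
C = log²(n) is O(log² n)
D = n log₂(n) is O(n log n)
A = eⁿ is O(eⁿ)
B = 3ⁿ is O(3ⁿ)

Therefore, the order from slowest to fastest is: E < C < D < A < B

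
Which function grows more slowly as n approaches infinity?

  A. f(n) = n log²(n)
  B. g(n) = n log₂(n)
B

f(n) = n log²(n) is O(n log² n), while g(n) = n log₂(n) is O(n log n).
Since O(n log n) grows slower than O(n log² n), g(n) is dominated.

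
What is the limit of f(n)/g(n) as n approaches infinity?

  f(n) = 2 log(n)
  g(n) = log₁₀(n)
log(100)

Since 2 log(n) and log₁₀(n) have the same growth rate (O(log n)),
the ratio converges to a constant: log(100).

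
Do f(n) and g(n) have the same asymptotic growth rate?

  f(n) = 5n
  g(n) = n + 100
True

f(n) = 5n and g(n) = n + 100 are both O(n).
Since they have the same asymptotic growth rate, f(n) = Θ(g(n)) is true.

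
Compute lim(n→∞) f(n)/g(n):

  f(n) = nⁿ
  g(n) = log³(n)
∞

Since nⁿ (O(nⁿ)) grows faster than log³(n) (O(log³ n)),
the ratio f(n)/g(n) → ∞ as n → ∞.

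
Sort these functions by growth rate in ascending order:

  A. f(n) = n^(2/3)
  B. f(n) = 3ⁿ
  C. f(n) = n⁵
A < C < B

Comparing growth rates:
A = n^(2/3) is O(n^(2/3))
C = n⁵ is O(n⁵)
B = 3ⁿ is O(3ⁿ)

Therefore, the order from slowest to fastest is: A < C < B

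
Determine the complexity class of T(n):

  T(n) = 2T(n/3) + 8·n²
Θ(n²)

Master Theorem: a = 2, b = 3, f(n) = 8·n².
Compute the critical exponent d = log₃(2) = 0.631.
Compare f(n) = Θ(n²) against n^d:
  k = 2 > d = 0.631, so f(n) = Ω(n^(d+ε)) — Case 3.
  Regularity: a·(n/b)^2/n^2 = a/b^2 = 2/9 < 1 ✓.
  The top-level work dominates: T(n) = Θ(f(n)) = Θ(n²).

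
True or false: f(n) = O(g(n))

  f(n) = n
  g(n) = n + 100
True

f(n) = n and g(n) = n + 100 are both O(n).
Big-O permits equal growth rates (f ≤ c·g for some c), so f(n) = O(g(n)) is true.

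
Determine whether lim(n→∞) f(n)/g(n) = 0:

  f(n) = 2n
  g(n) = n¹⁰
True

f(n) = 2n is O(n), and g(n) = n¹⁰ is O(n¹⁰).
Since O(n) grows strictly slower than O(n¹⁰), f(n) = o(g(n)) is true.
This means lim(n→∞) f(n)/g(n) = 0.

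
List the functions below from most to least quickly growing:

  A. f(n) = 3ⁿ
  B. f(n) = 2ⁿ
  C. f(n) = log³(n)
A > B > C

Comparing growth rates:
A = 3ⁿ is O(3ⁿ)
B = 2ⁿ is O(2ⁿ)
C = log³(n) is O(log³ n)

Therefore, the order from fastest to slowest is: A > B > C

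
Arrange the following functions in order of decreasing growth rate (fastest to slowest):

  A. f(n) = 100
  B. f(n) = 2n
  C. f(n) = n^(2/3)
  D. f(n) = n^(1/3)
B > C > D > A

Comparing growth rates:
B = 2n is O(n)
C = n^(2/3) is O(n^(2/3))
D = n^(1/3) is O(n^(1/3))
A = 100 is O(1)

Therefore, the order from fastest to slowest is: B > C > D > A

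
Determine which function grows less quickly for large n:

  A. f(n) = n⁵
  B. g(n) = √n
B

f(n) = n⁵ is O(n⁵), while g(n) = √n is O(√n).
Since O(√n) grows slower than O(n⁵), g(n) is dominated.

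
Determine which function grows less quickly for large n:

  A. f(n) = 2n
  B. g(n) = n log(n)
A

f(n) = 2n is O(n), while g(n) = n log(n) is O(n log n).
Since O(n) grows slower than O(n log n), f(n) is dominated.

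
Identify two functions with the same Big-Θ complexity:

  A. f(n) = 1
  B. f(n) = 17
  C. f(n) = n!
A and B

Examining each function:
  A. 1 is O(1)
  B. 17 is O(1)
  C. n! is O(n!)

Functions A and B both have the same complexity class.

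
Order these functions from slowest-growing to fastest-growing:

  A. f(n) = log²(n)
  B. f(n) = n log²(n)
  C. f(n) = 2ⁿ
A < B < C

Comparing growth rates:
A = log²(n) is O(log² n)
B = n log²(n) is O(n log² n)
C = 2ⁿ is O(2ⁿ)

Therefore, the order from slowest to fastest is: A < B < C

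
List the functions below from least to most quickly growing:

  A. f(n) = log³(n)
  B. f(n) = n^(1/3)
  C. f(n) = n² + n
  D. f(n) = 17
D < A < B < C

Comparing growth rates:
D = 17 is O(1)
A = log³(n) is O(log³ n)
B = n^(1/3) is O(n^(1/3))
C = n² + n is O(n²)

Therefore, the order from slowest to fastest is: D < A < B < C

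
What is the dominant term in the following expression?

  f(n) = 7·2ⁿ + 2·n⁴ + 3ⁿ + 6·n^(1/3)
3ⁿ

Looking at each term:
  - 7·2ⁿ is O(2ⁿ)
  - 2·n⁴ is O(n⁴)
  - 3ⁿ is O(3ⁿ)
  - 6·n^(1/3) is O(n^(1/3))

The term 3ⁿ (O(3ⁿ)) grows fastest and dominates all others.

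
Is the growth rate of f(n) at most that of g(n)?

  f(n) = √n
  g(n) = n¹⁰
True

f(n) = √n is O(√n), and g(n) = n¹⁰ is O(n¹⁰).
Since O(√n) ⊆ O(n¹⁰) (f grows no faster than g), f(n) = O(g(n)) is true.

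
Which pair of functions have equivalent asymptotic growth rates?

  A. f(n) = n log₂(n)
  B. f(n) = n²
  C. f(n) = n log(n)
A and C

Examining each function:
  A. n log₂(n) is O(n log n)
  B. n² is O(n²)
  C. n log(n) is O(n log n)

Functions A and C both have the same complexity class.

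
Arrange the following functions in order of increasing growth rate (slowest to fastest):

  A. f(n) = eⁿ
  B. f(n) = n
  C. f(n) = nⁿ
B < A < C

Comparing growth rates:
B = n is O(n)
A = eⁿ is O(eⁿ)
C = nⁿ is O(nⁿ)

Therefore, the order from slowest to fastest is: B < A < C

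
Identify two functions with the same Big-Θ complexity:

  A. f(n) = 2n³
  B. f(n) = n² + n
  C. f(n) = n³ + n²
A and C

Examining each function:
  A. 2n³ is O(n³)
  B. n² + n is O(n²)
  C. n³ + n² is O(n³)

Functions A and C both have the same complexity class.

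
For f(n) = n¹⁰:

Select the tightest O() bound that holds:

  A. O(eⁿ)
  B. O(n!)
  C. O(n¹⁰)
C

f(n) = n¹⁰ is O(n¹⁰).
All listed options are valid Big-O bounds (upper bounds),
but O(n¹⁰) is the tightest (smallest valid bound).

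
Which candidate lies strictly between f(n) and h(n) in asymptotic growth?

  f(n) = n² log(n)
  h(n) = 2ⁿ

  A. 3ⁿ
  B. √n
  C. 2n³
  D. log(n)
C

We need g(n) with n² log(n) = o(g(n)) and g(n) = o(2ⁿ), i.e. O(n² log n) ≺ g ≺ O(2ⁿ).
Check each option:
  A. 3ⁿ — O(3ⁿ) does not grow strictly slower than h(n)
  B. √n — O(√n) does not grow strictly faster than f(n)
  C. 2n³ — O(n³) is strictly between O(n² log n) and O(2ⁿ) ✓
  D. log(n) — O(log n) does not grow strictly faster than f(n)

Only option C (2n³) lies strictly between.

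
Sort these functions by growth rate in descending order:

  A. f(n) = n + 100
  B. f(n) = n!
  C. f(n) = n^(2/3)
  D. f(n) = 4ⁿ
B > D > A > C

Comparing growth rates:
B = n! is O(n!)
D = 4ⁿ is O(4ⁿ)
A = n + 100 is O(n)
C = n^(2/3) is O(n^(2/3))

Therefore, the order from fastest to slowest is: B > D > A > C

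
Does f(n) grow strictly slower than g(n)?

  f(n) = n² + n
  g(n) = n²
False

f(n) = n² + n is O(n²), and g(n) = n² is O(n²).
Since they have the same growth rate, f(n) = o(g(n)) is false.
(f = o(g) requires f to grow strictly slower, not equal.)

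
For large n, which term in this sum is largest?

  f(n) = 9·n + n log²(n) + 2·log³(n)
n log²(n)

Looking at each term:
  - 9·n is O(n)
  - n log²(n) is O(n log² n)
  - 2·log³(n) is O(log³ n)

The term n log²(n) (O(n log² n)) grows fastest and dominates all others.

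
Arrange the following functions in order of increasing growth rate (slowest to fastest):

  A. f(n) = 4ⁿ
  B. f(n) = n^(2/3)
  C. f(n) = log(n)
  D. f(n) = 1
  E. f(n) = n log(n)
D < C < B < E < A

Comparing growth rates:
D = 1 is O(1)
C = log(n) is O(log n)
B = n^(2/3) is O(n^(2/3))
E = n log(n) is O(n log n)
A = 4ⁿ is O(4ⁿ)

Therefore, the order from slowest to fastest is: D < C < B < E < A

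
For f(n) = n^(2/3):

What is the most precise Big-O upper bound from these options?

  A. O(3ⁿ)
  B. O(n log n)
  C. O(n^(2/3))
C

f(n) = n^(2/3) is O(n^(2/3)).
All listed options are valid Big-O bounds (upper bounds),
but O(n^(2/3)) is the tightest (smallest valid bound).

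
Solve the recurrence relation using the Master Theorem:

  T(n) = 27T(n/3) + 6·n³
Θ(n³ log n)

Master Theorem: a = 27, b = 3, f(n) = 6·n³.
Compute the critical exponent d = log₃(27) = 3.
Compare f(n) = Θ(n³) against n^d:
  k = 3 = d, so f(n) = Θ(n^d) — Case 2.
  Work is balanced across levels: T(n) = Θ(n^d log n) = Θ(n³ log n).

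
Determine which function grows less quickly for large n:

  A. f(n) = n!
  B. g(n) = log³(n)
B

f(n) = n! is O(n!), while g(n) = log³(n) is O(log³ n).
Since O(log³ n) grows slower than O(n!), g(n) is dominated.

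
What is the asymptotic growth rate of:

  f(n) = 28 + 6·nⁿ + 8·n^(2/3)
Θ(nⁿ)

Order the terms by growth rate: 28 ≺ 8·n^(2/3) ≺ 6·nⁿ.
The fastest-growing term 6·nⁿ dominates as n → ∞; dropping its constant factor gives Θ(nⁿ).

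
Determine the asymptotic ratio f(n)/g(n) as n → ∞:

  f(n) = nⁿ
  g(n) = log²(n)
∞

Since nⁿ (O(nⁿ)) grows faster than log²(n) (O(log² n)),
the ratio f(n)/g(n) → ∞ as n → ∞.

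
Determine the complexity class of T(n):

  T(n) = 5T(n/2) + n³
Θ(n³)

Master Theorem: a = 5, b = 2, f(n) = n³.
Compute the critical exponent d = log₂(5) = 2.322.
Compare f(n) = Θ(n³) against n^d:
  k = 3 > d = 2.322, so f(n) = Ω(n^(d+ε)) — Case 3.
  Regularity: a·(n/b)^3/n^3 = a/b^3 = 5/8 < 1 ✓.
  The top-level work dominates: T(n) = Θ(f(n)) = Θ(n³).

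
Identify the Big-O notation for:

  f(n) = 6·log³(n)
O(log³ n)

The dominant term in 6·log³(n) is 6·log³(n), which is Θ(log³ n).
Constants are absorbed, so the tightest bound is O(log³ n).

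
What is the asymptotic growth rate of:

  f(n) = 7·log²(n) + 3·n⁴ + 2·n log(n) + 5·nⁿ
Θ(nⁿ)

Order the terms by growth rate: 7·log²(n) ≺ 2·n log(n) ≺ 3·n⁴ ≺ 5·nⁿ.
The fastest-growing term 5·nⁿ dominates as n → ∞; dropping its constant factor gives Θ(nⁿ).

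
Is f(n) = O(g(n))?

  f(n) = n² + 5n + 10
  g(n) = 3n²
True

f(n) = n² + 5n + 10 and g(n) = 3n² are both O(n²).
Big-O permits equal growth rates (f ≤ c·g for some c), so f(n) = O(g(n)) is true.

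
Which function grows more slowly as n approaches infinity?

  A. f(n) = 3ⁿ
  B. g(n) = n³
B

f(n) = 3ⁿ is O(3ⁿ), while g(n) = n³ is O(n³).
Since O(n³) grows slower than O(3ⁿ), g(n) is dominated.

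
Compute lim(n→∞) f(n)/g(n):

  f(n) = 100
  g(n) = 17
100/17

Since 100 and 17 have the same growth rate (O(1)),
the ratio converges to a constant: 100/17.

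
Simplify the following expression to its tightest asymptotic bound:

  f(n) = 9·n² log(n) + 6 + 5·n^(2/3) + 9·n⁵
Θ(n⁵)

Order the terms by growth rate: 6 ≺ 5·n^(2/3) ≺ 9·n² log(n) ≺ 9·n⁵.
The fastest-growing term 9·n⁵ dominates as n → ∞; dropping its constant factor gives Θ(n⁵).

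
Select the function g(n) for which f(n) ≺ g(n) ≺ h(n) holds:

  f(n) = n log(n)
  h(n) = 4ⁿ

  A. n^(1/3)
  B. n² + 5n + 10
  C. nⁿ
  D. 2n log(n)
B

We need g(n) with n log(n) = o(g(n)) and g(n) = o(4ⁿ), i.e. O(n log n) ≺ g ≺ O(4ⁿ).
Check each option:
  A. n^(1/3) — O(n^(1/3)) does not grow strictly faster than f(n)
  B. n² + 5n + 10 — O(n²) is strictly between O(n log n) and O(4ⁿ) ✓
  C. nⁿ — O(nⁿ) does not grow strictly slower than h(n)
  D. 2n log(n) — O(n log n) does not grow strictly faster than f(n)

Only option B (n² + 5n + 10) lies strictly between.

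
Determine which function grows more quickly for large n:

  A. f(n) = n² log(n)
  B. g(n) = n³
B

f(n) = n² log(n) is O(n² log n), while g(n) = n³ is O(n³).
Since O(n³) grows faster than O(n² log n), g(n) dominates.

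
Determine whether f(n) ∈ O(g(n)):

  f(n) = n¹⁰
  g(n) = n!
True

f(n) = n¹⁰ is O(n¹⁰), and g(n) = n! is O(n!).
Since O(n¹⁰) ⊆ O(n!) (f grows no faster than g), f(n) = O(g(n)) is true.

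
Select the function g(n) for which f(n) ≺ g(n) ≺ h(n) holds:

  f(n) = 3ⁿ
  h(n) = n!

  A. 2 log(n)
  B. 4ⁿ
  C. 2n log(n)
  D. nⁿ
B

We need g(n) with 3ⁿ = o(g(n)) and g(n) = o(n!), i.e. O(3ⁿ) ≺ g ≺ O(n!).
Check each option:
  A. 2 log(n) — O(log n) does not grow strictly faster than f(n)
  B. 4ⁿ — O(4ⁿ) is strictly between O(3ⁿ) and O(n!) ✓
  C. 2n log(n) — O(n log n) does not grow strictly faster than f(n)
  D. nⁿ — O(nⁿ) does not grow strictly slower than h(n)

Only option B (4ⁿ) lies strictly between.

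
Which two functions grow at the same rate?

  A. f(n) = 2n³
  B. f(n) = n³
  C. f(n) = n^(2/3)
A and B

Examining each function:
  A. 2n³ is O(n³)
  B. n³ is O(n³)
  C. n^(2/3) is O(n^(2/3))

Functions A and B both have the same complexity class.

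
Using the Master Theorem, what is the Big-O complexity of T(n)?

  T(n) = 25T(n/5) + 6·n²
Θ(n² log n)

Master Theorem: a = 25, b = 5, f(n) = 6·n².
Compute the critical exponent d = log₅(25) = 2.
Compare f(n) = Θ(n²) against n^d:
  k = 2 = d, so f(n) = Θ(n^d) — Case 2.
  Work is balanced across levels: T(n) = Θ(n^d log n) = Θ(n² log n).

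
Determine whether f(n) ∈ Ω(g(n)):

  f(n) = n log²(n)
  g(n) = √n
True

f(n) = n log²(n) is O(n log² n), and g(n) = √n is O(√n).
Since O(n log² n) grows at least as fast as O(√n), f(n) = Ω(g(n)) is true.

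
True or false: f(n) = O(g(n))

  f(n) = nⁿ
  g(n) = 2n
False

f(n) = nⁿ is O(nⁿ), and g(n) = 2n is O(n).
Since O(nⁿ) grows faster than O(n), f(n) = O(g(n)) is false.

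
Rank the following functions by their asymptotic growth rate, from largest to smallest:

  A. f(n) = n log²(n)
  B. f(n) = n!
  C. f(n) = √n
B > A > C

Comparing growth rates:
B = n! is O(n!)
A = n log²(n) is O(n log² n)
C = √n is O(√n)

Therefore, the order from fastest to slowest is: B > A > C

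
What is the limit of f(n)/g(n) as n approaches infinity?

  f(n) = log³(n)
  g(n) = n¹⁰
0

Since log³(n) (O(log³ n)) grows slower than n¹⁰ (O(n¹⁰)),
the ratio f(n)/g(n) → 0 as n → ∞.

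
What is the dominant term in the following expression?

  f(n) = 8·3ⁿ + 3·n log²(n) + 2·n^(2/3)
8·3ⁿ

Looking at each term:
  - 8·3ⁿ is O(3ⁿ)
  - 3·n log²(n) is O(n log² n)
  - 2·n^(2/3) is O(n^(2/3))

The term 8·3ⁿ (O(3ⁿ)) grows fastest and dominates all others.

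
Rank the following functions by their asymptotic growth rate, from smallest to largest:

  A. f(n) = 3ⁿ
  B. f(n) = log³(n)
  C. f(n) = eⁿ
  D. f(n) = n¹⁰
B < D < C < A

Comparing growth rates:
B = log³(n) is O(log³ n)
D = n¹⁰ is O(n¹⁰)
C = eⁿ is O(eⁿ)
A = 3ⁿ is O(3ⁿ)

Therefore, the order from slowest to fastest is: B < D < C < A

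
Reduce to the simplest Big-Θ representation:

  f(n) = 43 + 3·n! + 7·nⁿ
Θ(nⁿ)

Order the terms by growth rate: 43 ≺ 3·n! ≺ 7·nⁿ.
The fastest-growing term 7·nⁿ dominates as n → ∞; dropping its constant factor gives Θ(nⁿ).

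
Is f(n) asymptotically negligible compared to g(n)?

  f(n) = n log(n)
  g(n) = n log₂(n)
False

f(n) = n log(n) is O(n log n), and g(n) = n log₂(n) is O(n log n).
Since they have the same growth rate, f(n) = o(g(n)) is false.
(f = o(g) requires f to grow strictly slower, not equal.)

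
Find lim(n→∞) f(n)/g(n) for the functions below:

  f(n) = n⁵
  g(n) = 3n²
∞

Since n⁵ (O(n⁵)) grows faster than 3n² (O(n²)),
the ratio f(n)/g(n) → ∞ as n → ∞.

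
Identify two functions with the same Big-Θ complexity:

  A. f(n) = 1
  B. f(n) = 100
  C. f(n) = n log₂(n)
A and B

Examining each function:
  A. 1 is O(1)
  B. 100 is O(1)
  C. n log₂(n) is O(n log n)

Functions A and B both have the same complexity class.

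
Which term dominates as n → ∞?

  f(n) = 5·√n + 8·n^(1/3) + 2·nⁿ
2·nⁿ

Looking at each term:
  - 5·√n is O(√n)
  - 8·n^(1/3) is O(n^(1/3))
  - 2·nⁿ is O(nⁿ)

The term 2·nⁿ (O(nⁿ)) grows fastest and dominates all others.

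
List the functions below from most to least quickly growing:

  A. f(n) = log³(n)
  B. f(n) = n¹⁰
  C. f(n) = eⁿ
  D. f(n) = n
C > B > D > A

Comparing growth rates:
C = eⁿ is O(eⁿ)
B = n¹⁰ is O(n¹⁰)
D = n is O(n)
A = log³(n) is O(log³ n)

Therefore, the order from fastest to slowest is: C > B > D > A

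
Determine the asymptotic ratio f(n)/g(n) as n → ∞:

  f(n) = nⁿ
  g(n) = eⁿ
∞

Since nⁿ (O(nⁿ)) grows faster than eⁿ (O(eⁿ)),
the ratio f(n)/g(n) → ∞ as n → ∞.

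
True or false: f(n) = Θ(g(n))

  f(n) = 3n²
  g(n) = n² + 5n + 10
True

f(n) = 3n² and g(n) = n² + 5n + 10 are both O(n²).
Since they have the same asymptotic growth rate, f(n) = Θ(g(n)) is true.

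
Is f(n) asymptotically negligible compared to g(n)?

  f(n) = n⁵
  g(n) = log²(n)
False

f(n) = n⁵ is O(n⁵), and g(n) = log²(n) is O(log² n).
Since O(n⁵) grows faster than or equal to O(log² n), f(n) = o(g(n)) is false.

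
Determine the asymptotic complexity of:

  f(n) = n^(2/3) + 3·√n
O(n^(2/3))

The dominant term in n^(2/3) + 3·√n is n^(2/3), which is Θ(n^(2/3)).
Lower-order terms (3·√n) are asymptotically negligible.
Constants are absorbed, so the tightest bound is O(n^(2/3)).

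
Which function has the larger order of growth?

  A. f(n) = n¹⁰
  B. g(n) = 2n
A

f(n) = n¹⁰ is O(n¹⁰), while g(n) = 2n is O(n).
Since O(n¹⁰) grows faster than O(n), f(n) dominates.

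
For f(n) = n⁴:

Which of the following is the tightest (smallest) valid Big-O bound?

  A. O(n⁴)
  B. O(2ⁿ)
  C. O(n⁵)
A

f(n) = n⁴ is O(n⁴).
All listed options are valid Big-O bounds (upper bounds),
but O(n⁴) is the tightest (smallest valid bound).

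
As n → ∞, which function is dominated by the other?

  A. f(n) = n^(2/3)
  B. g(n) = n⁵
A

f(n) = n^(2/3) is O(n^(2/3)), while g(n) = n⁵ is O(n⁵).
Since O(n^(2/3)) grows slower than O(n⁵), f(n) is dominated.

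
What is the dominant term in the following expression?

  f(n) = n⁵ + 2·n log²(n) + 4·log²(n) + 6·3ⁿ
6·3ⁿ

Looking at each term:
  - n⁵ is O(n⁵)
  - 2·n log²(n) is O(n log² n)
  - 4·log²(n) is O(log² n)
  - 6·3ⁿ is O(3ⁿ)

The term 6·3ⁿ (O(3ⁿ)) grows fastest and dominates all others.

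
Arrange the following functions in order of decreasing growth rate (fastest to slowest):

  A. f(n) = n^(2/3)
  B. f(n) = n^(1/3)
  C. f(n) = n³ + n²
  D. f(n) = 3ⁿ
D > C > A > B

Comparing growth rates:
D = 3ⁿ is O(3ⁿ)
C = n³ + n² is O(n³)
A = n^(2/3) is O(n^(2/3))
B = n^(1/3) is O(n^(1/3))

Therefore, the order from fastest to slowest is: D > C > A > B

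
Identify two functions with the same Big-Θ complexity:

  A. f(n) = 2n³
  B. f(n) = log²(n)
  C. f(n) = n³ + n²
A and C

Examining each function:
  A. 2n³ is O(n³)
  B. log²(n) is O(log² n)
  C. n³ + n² is O(n³)

Functions A and C both have the same complexity class.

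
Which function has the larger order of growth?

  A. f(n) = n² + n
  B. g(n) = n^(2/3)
A

f(n) = n² + n is O(n²), while g(n) = n^(2/3) is O(n^(2/3)).
Since O(n²) grows faster than O(n^(2/3)), f(n) dominates.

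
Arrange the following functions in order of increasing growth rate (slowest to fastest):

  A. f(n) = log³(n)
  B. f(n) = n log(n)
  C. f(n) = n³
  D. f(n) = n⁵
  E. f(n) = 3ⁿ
A < B < C < D < E

Comparing growth rates:
A = log³(n) is O(log³ n)
B = n log(n) is O(n log n)
C = n³ is O(n³)
D = n⁵ is O(n⁵)
E = 3ⁿ is O(3ⁿ)

Therefore, the order from slowest to fastest is: A < B < C < D < E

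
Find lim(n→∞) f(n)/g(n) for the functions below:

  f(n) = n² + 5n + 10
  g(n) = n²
1

Since n² + 5n + 10 and n² have the same growth rate (O(n²)),
the ratio converges to a constant: 1.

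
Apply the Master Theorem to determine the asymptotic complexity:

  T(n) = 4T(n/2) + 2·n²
Θ(n² log n)

Master Theorem: a = 4, b = 2, f(n) = 2·n².
Compute the critical exponent d = log₂(4) = 2.
Compare f(n) = Θ(n²) against n^d:
  k = 2 = d, so f(n) = Θ(n^d) — Case 2.
  Work is balanced across levels: T(n) = Θ(n^d log n) = Θ(n² log n).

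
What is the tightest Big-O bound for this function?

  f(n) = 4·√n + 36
O(√n)

The dominant term in 4·√n + 36 is 4·√n, which is Θ(√n).
Lower-order terms (36) are asymptotically negligible.
Constants are absorbed, so the tightest bound is O(√n).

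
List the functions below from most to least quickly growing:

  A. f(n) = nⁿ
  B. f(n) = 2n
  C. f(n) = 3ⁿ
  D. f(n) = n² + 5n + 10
A > C > D > B

Comparing growth rates:
A = nⁿ is O(nⁿ)
C = 3ⁿ is O(3ⁿ)
D = n² + 5n + 10 is O(n²)
B = 2n is O(n)

Therefore, the order from fastest to slowest is: A > C > D > B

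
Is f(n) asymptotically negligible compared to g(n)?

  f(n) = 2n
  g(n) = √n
False

f(n) = 2n is O(n), and g(n) = √n is O(√n).
Since O(n) grows faster than or equal to O(√n), f(n) = o(g(n)) is false.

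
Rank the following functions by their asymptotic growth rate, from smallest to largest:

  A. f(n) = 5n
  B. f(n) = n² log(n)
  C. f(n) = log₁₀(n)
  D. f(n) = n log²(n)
C < A < D < B

Comparing growth rates:
C = log₁₀(n) is O(log n)
A = 5n is O(n)
D = n log²(n) is O(n log² n)
B = n² log(n) is O(n² log n)

Therefore, the order from slowest to fastest is: C < A < D < B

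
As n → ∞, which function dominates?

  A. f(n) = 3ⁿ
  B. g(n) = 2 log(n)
A

f(n) = 3ⁿ is O(3ⁿ), while g(n) = 2 log(n) is O(log n).
Since O(3ⁿ) grows faster than O(log n), f(n) dominates.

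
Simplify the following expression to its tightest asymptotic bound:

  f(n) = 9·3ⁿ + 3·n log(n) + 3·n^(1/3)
Θ(3ⁿ)

Order the terms by growth rate: 3·n^(1/3) ≺ 3·n log(n) ≺ 9·3ⁿ.
The fastest-growing term 9·3ⁿ dominates as n → ∞; dropping its constant factor gives Θ(3ⁿ).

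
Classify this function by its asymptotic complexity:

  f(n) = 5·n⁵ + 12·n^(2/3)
O(n⁵)

The dominant term in 5·n⁵ + 12·n^(2/3) is 5·n⁵, which is Θ(n⁵).
Lower-order terms (12·n^(2/3)) are asymptotically negligible.
Constants are absorbed, so the tightest bound is O(n⁵).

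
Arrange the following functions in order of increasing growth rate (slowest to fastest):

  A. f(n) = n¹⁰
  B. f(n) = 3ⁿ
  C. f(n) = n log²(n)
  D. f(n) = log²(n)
D < C < A < B

Comparing growth rates:
D = log²(n) is O(log² n)
C = n log²(n) is O(n log² n)
A = n¹⁰ is O(n¹⁰)
B = 3ⁿ is O(3ⁿ)

Therefore, the order from slowest to fastest is: D < C < A < B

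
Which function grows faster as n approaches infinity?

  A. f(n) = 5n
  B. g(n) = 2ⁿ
B

f(n) = 5n is O(n), while g(n) = 2ⁿ is O(2ⁿ).
Since O(2ⁿ) grows faster than O(n), g(n) dominates.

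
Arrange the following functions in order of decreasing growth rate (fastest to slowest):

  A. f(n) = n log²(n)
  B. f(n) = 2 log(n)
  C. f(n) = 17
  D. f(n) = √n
A > D > B > C

Comparing growth rates:
A = n log²(n) is O(n log² n)
D = √n is O(√n)
B = 2 log(n) is O(log n)
C = 17 is O(1)

Therefore, the order from fastest to slowest is: A > D > B > C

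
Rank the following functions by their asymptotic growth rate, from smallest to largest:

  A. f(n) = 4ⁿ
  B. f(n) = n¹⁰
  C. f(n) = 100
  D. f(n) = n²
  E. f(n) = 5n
C < E < D < B < A

Comparing growth rates:
C = 100 is O(1)
E = 5n is O(n)
D = n² is O(n²)
B = n¹⁰ is O(n¹⁰)
A = 4ⁿ is O(4ⁿ)

Therefore, the order from slowest to fastest is: C < E < D < B < A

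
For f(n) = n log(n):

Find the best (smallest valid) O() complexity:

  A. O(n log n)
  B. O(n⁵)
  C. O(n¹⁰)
A

f(n) = n log(n) is O(n log n).
All listed options are valid Big-O bounds (upper bounds),
but O(n log n) is the tightest (smallest valid bound).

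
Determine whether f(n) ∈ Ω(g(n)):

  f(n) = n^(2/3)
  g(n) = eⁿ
False

f(n) = n^(2/3) is O(n^(2/3)), and g(n) = eⁿ is O(eⁿ).
Since O(n^(2/3)) grows slower than O(eⁿ), f(n) = Ω(g(n)) is false.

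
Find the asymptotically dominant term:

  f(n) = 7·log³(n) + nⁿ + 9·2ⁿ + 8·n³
nⁿ

Looking at each term:
  - 7·log³(n) is O(log³ n)
  - nⁿ is O(nⁿ)
  - 9·2ⁿ is O(2ⁿ)
  - 8·n³ is O(n³)

The term nⁿ (O(nⁿ)) grows fastest and dominates all others.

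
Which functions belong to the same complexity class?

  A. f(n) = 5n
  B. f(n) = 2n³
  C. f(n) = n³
B and C

Examining each function:
  A. 5n is O(n)
  B. 2n³ is O(n³)
  C. n³ is O(n³)

Functions B and C both have the same complexity class.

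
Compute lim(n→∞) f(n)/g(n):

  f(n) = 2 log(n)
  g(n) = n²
0

Since 2 log(n) (O(log n)) grows slower than n² (O(n²)),
the ratio f(n)/g(n) → 0 as n → ∞.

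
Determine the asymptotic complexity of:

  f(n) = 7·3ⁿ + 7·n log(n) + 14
O(3ⁿ)

The dominant term in 7·3ⁿ + 7·n log(n) + 14 is 7·3ⁿ, which is Θ(3ⁿ).
Lower-order terms (7·n log(n), 14) are asymptotically negligible.
Constants are absorbed, so the tightest bound is O(3ⁿ).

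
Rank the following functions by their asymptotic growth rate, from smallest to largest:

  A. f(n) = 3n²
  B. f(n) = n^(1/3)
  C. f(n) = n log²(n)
B < C < A

Comparing growth rates:
B = n^(1/3) is O(n^(1/3))
C = n log²(n) is O(n log² n)
A = 3n² is O(n²)

Therefore, the order from slowest to fastest is: B < C < A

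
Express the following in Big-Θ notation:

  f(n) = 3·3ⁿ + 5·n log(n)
Θ(3ⁿ)

Order the terms by growth rate: 5·n log(n) ≺ 3·3ⁿ.
The fastest-growing term 3·3ⁿ dominates as n → ∞; dropping its constant factor gives Θ(3ⁿ).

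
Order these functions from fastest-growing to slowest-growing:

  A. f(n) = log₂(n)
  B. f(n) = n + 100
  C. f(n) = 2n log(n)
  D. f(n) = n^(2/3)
C > B > D > A

Comparing growth rates:
C = 2n log(n) is O(n log n)
B = n + 100 is O(n)
D = n^(2/3) is O(n^(2/3))
A = log₂(n) is O(log n)

Therefore, the order from fastest to slowest is: C > B > D > A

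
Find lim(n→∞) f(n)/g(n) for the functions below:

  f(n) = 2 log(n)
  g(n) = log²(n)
0

Since 2 log(n) (O(log n)) grows slower than log²(n) (O(log² n)),
the ratio f(n)/g(n) → 0 as n → ∞.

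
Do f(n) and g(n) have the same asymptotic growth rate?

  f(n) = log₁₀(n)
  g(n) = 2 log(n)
True

f(n) = log₁₀(n) and g(n) = 2 log(n) are both O(log n).
Since they have the same asymptotic growth rate, f(n) = Θ(g(n)) is true.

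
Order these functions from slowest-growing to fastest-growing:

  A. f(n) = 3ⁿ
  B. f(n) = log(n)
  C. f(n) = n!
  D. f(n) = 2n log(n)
B < D < A < C

Comparing growth rates:
B = log(n) is O(log n)
D = 2n log(n) is O(n log n)
A = 3ⁿ is O(3ⁿ)
C = n! is O(n!)

Therefore, the order from slowest to fastest is: B < D < A < C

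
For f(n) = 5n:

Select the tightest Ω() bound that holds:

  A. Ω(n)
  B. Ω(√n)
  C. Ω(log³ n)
A

f(n) = 5n is Ω(n).
All listed options are valid Big-Ω bounds (lower bounds),
but Ω(n) is the tightest (largest valid bound).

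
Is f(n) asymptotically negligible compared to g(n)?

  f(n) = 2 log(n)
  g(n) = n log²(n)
True

f(n) = 2 log(n) is O(log n), and g(n) = n log²(n) is O(n log² n).
Since O(log n) grows strictly slower than O(n log² n), f(n) = o(g(n)) is true.
This means lim(n→∞) f(n)/g(n) = 0.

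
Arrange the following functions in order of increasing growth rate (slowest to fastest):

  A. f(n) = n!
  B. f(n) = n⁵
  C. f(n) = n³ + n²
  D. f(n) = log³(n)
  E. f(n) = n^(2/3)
D < E < C < B < A

Comparing growth rates:
D = log³(n) is O(log³ n)
E = n^(2/3) is O(n^(2/3))
C = n³ + n² is O(n³)
B = n⁵ is O(n⁵)
A = n! is O(n!)

Therefore, the order from slowest to fastest is: D < E < C < B < A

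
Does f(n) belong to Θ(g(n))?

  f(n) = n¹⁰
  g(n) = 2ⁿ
False

f(n) = n¹⁰ is O(n¹⁰), and g(n) = 2ⁿ is O(2ⁿ).
Since they have different growth rates, f(n) = Θ(g(n)) is false.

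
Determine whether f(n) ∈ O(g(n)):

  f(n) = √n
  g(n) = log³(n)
False

f(n) = √n is O(√n), and g(n) = log³(n) is O(log³ n).
Since O(√n) grows faster than O(log³ n), f(n) = O(g(n)) is false.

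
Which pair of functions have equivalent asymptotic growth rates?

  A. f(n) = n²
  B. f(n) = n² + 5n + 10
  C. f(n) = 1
A and B

Examining each function:
  A. n² is O(n²)
  B. n² + 5n + 10 is O(n²)
  C. 1 is O(1)

Functions A and B both have the same complexity class.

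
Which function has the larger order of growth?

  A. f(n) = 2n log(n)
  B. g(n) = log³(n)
A

f(n) = 2n log(n) is O(n log n), while g(n) = log³(n) is O(log³ n).
Since O(n log n) grows faster than O(log³ n), f(n) dominates.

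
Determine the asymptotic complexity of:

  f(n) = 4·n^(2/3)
O(n^(2/3))

The dominant term in 4·n^(2/3) is 4·n^(2/3), which is Θ(n^(2/3)).
Constants are absorbed, so the tightest bound is O(n^(2/3)).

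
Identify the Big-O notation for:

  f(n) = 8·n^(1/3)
O(n^(1/3))

The dominant term in 8·n^(1/3) is 8·n^(1/3), which is Θ(n^(1/3)).
Constants are absorbed, so the tightest bound is O(n^(1/3)).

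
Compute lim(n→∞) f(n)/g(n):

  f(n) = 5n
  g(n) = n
5

Since 5n and n have the same growth rate (O(n)),
the ratio converges to a constant: 5.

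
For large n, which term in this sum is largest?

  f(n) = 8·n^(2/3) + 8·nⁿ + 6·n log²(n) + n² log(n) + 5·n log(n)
8·nⁿ

Looking at each term:
  - 8·n^(2/3) is O(n^(2/3))
  - 8·nⁿ is O(nⁿ)
  - 6·n log²(n) is O(n log² n)
  - n² log(n) is O(n² log n)
  - 5·n log(n) is O(n log n)

The term 8·nⁿ (O(nⁿ)) grows fastest and dominates all others.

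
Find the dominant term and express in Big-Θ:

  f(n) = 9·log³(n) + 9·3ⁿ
Θ(3ⁿ)

Order the terms by growth rate: 9·log³(n) ≺ 9·3ⁿ.
The fastest-growing term 9·3ⁿ dominates as n → ∞; dropping its constant factor gives Θ(3ⁿ).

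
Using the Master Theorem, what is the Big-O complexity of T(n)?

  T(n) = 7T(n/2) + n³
Θ(n³)

Master Theorem: a = 7, b = 2, f(n) = n³.
Compute the critical exponent d = log₂(7) = 2.807.
Compare f(n) = Θ(n³) against n^d:
  k = 3 > d = 2.807, so f(n) = Ω(n^(d+ε)) — Case 3.
  Regularity: a·(n/b)^3/n^3 = a/b^3 = 7/8 < 1 ✓.
  The top-level work dominates: T(n) = Θ(f(n)) = Θ(n³).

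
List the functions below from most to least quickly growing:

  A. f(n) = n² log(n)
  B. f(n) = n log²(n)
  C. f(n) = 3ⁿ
C > A > B

Comparing growth rates:
C = 3ⁿ is O(3ⁿ)
A = n² log(n) is O(n² log n)
B = n log²(n) is O(n log² n)

Therefore, the order from fastest to slowest is: C > A > B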